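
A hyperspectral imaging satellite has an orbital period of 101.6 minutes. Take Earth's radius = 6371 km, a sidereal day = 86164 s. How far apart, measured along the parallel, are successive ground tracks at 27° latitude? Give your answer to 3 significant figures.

T = 101.6 min = 6096.0 s.
Node shift per orbit = (6096.0/86164) × 360° = 25.47°.
Equatorial spacing = 25.47 × 111.2 km/° = 2832 km.
At 27° latitude, spacing = 2832 × cos(27°) = 2523 km.

2520 km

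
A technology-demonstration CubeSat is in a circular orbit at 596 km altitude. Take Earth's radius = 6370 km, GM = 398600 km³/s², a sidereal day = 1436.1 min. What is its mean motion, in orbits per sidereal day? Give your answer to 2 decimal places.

Semi-major axis a = 6370 + 596 = 6966 km. Period T = 2π√(a³/μ) = 2π√(6966³/398600) = 5786.1 s = 96.44 min.
Orbits per sidereal day = 86166 / 5786.1 = 14.892.

14.89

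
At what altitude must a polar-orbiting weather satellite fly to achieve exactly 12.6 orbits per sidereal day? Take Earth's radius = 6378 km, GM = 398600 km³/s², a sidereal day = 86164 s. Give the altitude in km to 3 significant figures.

Required period T = 86164 / 12.6 = 6838.4 s.
From T = 2π√(a³/μ): a = (μ T²/4π²)^(1/3) = (398600 × 6838.4² / 4π²)^(1/3) = 7787 km.
Altitude h = a − R = 7787 − 6378 = 1409 km.

1410 km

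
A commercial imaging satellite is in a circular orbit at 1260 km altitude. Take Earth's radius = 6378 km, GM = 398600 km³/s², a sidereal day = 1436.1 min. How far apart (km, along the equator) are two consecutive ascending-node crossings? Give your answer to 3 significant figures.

3090 km

Semi-major axis a = 6378 + 1260 = 7638 km. Period T = 2π√(a³/μ) = 2π√(7638³/398600) = 6643.3 s = 110.72 min.
During one orbit Earth rotates (6643.3 / 86166) × 360° = 27.76°.
At the equator that is 27.76° × (2π·6378/360) km/° = 27.76 × 111.3 = 3090 km.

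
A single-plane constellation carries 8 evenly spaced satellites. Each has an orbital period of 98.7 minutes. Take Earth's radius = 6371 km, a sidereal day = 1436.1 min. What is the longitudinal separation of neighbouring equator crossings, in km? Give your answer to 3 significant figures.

344 km

T = 98.7 min = 5922.0 s.
Single-satellite node shift = (5922.0/86166) × 360° = 24.74°.
With 8 satellites evenly phased, successive equator crossings are 24.74/8 = 3.093° apart.
That is 3.093 × 111.2 = 344 km at the equator.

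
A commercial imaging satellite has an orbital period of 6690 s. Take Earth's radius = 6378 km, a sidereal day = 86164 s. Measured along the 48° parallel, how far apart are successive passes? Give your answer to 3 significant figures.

Node shift per orbit = (6690.0/86164) × 360° = 27.95°.
Equatorial spacing = 27.95 × 111.3 km/° = 3111 km.
At 48° latitude, spacing = 3111 × cos(48°) = 2082 km.

2080 km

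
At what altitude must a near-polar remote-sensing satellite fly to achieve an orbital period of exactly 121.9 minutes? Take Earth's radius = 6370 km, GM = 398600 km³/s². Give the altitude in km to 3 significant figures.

T = 121.9 min = 7314.0 s.
From T = 2π√(a³/μ): a = (μ T²/4π²)^(1/3) = (398600 × 7314.0² / 4π²)^(1/3) = 8144 km.
Altitude h = a − R = 8144 − 6370 = 1774 km.

1770 km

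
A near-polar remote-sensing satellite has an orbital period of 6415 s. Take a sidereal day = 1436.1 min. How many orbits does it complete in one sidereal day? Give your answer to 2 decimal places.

Orbits per sidereal day = 86166 / 6415.0 = 13.432.

13.43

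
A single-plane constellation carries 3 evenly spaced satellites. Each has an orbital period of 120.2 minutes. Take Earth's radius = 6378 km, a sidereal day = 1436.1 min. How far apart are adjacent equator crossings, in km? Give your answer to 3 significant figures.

1120 km

T = 120.2 min = 7212.0 s.
Single-satellite node shift = (7212.0/86166) × 360° = 30.13°.
With 3 satellites evenly phased, successive equator crossings are 30.13/3 = 10.044° apart.
That is 10.044 × 111.3 = 1118 km at the equator.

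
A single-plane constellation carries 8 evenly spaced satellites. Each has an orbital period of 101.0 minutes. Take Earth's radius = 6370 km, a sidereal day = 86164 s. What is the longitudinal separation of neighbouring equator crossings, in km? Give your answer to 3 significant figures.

T = 101.0 min = 6060.0 s.
Single-satellite node shift = (6060.0/86164) × 360° = 25.32°.
With 8 satellites evenly phased, successive equator crossings are 25.32/8 = 3.165° apart.
That is 3.165 × 111.2 = 352 km at the equator.

352 km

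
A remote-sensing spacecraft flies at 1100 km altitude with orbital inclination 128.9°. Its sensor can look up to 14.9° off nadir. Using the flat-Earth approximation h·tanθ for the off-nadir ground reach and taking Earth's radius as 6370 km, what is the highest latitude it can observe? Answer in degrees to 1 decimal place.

53.7°

Retrograde orbit: the ground track reaches ±(180° − i) = ±(180 − 128.9) = ±51.1°.
Sensor half-swath on the ground ≈ 1100·tan(14.9°) = 293 km = 2.63° of latitude.
Maximum observable latitude ≈ 51.1 + 2.63 = 53.7°.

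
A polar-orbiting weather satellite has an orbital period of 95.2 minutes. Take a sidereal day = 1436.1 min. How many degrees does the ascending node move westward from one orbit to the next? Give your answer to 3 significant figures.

T = 95.2 min = 5712.0 s.
During one orbit Earth rotates (5712.0 / 86166) × 360° = 23.86°.

23.9°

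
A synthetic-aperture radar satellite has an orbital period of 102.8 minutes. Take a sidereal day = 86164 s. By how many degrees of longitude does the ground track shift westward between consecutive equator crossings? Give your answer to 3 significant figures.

25.8°

T = 102.8 min = 6168.0 s.
During one orbit Earth rotates (6168.0 / 86164) × 360° = 25.77°.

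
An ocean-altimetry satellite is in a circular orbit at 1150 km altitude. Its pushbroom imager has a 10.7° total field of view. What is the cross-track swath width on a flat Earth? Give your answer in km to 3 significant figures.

215 km

Half-angle = 10.7°/2 = 5.35°.
Swath width ≈ 2h·tan(θ/2) = 2 × 1150 × tan(5.35°) = 215.4 km.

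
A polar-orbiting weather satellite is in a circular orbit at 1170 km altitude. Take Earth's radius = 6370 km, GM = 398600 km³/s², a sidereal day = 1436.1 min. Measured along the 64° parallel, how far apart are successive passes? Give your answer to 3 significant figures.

1330 km

Semi-major axis a = 6370 + 1170 = 7540 km. Period T = 2π√(a³/μ) = 2π√(7540³/398600) = 6515.8 s = 108.60 min.
Node shift per orbit = (6515.8/86166) × 360° = 27.22°.
Equatorial spacing = 27.22 × 111.2 km/° = 3027 km.
At 64° latitude, spacing = 3027 × cos(64°) = 1327 km.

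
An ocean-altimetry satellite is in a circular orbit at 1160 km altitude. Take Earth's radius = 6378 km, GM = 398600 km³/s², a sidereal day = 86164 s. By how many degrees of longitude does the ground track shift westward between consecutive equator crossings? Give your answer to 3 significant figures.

27.2°

Semi-major axis a = 6378 + 1160 = 7538 km. Period T = 2π√(a³/μ) = 2π√(7538³/398600) = 6513.2 s = 108.55 min.
During one orbit Earth rotates (6513.2 / 86164) × 360° = 27.21°.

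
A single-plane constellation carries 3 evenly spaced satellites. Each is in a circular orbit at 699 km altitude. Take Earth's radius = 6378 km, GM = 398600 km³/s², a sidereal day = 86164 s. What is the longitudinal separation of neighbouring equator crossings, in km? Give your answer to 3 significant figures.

Semi-major axis a = 6378 + 699 = 7077 km. Period T = 2π√(a³/μ) = 2π√(7077³/398600) = 5925.0 s = 98.75 min.
Single-satellite node shift = (5925.0/86164) × 360° = 24.75°.
With 3 satellites evenly phased, successive equator crossings are 24.75/3 = 8.252° apart.
That is 8.252 × 111.3 = 919 km at the equator.

919 km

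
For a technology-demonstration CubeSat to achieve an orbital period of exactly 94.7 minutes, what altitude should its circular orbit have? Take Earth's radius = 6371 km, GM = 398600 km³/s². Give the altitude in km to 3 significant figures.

511 km

T = 94.7 min = 5682.0 s.
From T = 2π√(a³/μ): a = (μ T²/4π²)^(1/3) = (398600 × 5682.0² / 4π²)^(1/3) = 6882 km.
Altitude h = a − R = 6882 − 6371 = 511 km.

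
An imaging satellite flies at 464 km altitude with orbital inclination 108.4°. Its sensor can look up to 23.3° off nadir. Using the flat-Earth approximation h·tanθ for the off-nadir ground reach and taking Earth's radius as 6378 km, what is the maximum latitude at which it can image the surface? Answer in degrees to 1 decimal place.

73.4°

Retrograde orbit: the ground track reaches ±(180° − i) = ±(180 − 108.4) = ±71.6°.
Sensor half-swath on the ground ≈ 464·tan(23.3°) = 200 km = 1.80° of latitude.
Maximum observable latitude ≈ 71.6 + 1.80 = 73.4°.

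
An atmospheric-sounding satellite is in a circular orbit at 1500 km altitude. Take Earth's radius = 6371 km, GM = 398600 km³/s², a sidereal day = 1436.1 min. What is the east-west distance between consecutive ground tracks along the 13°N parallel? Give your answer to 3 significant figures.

Semi-major axis a = 6371 + 1500 = 7871 km. Period T = 2π√(a³/μ) = 2π√(7871³/398600) = 6949.5 s = 115.83 min.
Node shift per orbit = (6949.5/86166) × 360° = 29.04°.
Equatorial spacing = 29.04 × 111.2 km/° = 3229 km.
At 13° latitude, spacing = 3229 × cos(13°) = 3146 km.

3150 km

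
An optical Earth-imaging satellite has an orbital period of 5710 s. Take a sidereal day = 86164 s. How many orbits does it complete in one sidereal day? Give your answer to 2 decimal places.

Orbits per sidereal day = 86164 / 5710.0 = 15.090.

15.09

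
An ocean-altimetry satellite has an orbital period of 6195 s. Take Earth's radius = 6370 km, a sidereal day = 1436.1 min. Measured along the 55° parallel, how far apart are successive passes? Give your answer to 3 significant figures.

Node shift per orbit = (6195.0/86166) × 360° = 25.88°.
Equatorial spacing = 25.88 × 111.2 km/° = 2878 km.
At 55° latitude, spacing = 2878 × cos(55°) = 1651 km.

1650 km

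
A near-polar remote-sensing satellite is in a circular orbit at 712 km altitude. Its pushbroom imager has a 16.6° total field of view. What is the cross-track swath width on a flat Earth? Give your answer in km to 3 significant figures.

Half-angle = 16.6°/2 = 8.3°.
Swath width ≈ 2h·tan(θ/2) = 2 × 712 × tan(8.3°) = 207.7 km.

208 km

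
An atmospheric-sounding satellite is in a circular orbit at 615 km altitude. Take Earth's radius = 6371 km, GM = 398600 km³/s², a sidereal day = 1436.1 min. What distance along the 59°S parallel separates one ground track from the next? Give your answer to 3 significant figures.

Semi-major axis a = 6371 + 615 = 6986 km. Period T = 2π√(a³/μ) = 2π√(6986³/398600) = 5811.0 s = 96.85 min.
Node shift per orbit = (5811.0/86166) × 360° = 24.28°.
Equatorial spacing = 24.28 × 111.2 km/° = 2700 km.
At 59° latitude, spacing = 2700 × cos(59°) = 1390 km.

1390 km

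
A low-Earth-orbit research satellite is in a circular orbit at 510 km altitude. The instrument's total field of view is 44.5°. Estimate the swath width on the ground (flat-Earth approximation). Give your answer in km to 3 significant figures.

417 km

Half-angle = 44.5°/2 = 22.25°.
Swath width ≈ 2h·tan(θ/2) = 2 × 510 × tan(22.25°) = 417.3 km.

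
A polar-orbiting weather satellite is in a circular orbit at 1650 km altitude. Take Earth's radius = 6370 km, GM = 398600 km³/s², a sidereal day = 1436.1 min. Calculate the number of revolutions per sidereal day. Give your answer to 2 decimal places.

12.05

Semi-major axis a = 6370 + 1650 = 8020 km. Period T = 2π√(a³/μ) = 2π√(8020³/398600) = 7147.8 s = 119.13 min.
Orbits per sidereal day = 86166 / 7147.8 = 12.055.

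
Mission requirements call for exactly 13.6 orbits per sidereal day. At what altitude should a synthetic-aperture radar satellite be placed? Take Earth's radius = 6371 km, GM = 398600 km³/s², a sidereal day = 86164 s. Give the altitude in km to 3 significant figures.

Required period T = 86164 / 13.6 = 6335.6 s.
From T = 2π√(a³/μ): a = (μ T²/4π²)^(1/3) = (398600 × 6335.6² / 4π²)^(1/3) = 7400 km.
Altitude h = a − R = 7400 − 6371 = 1029 km.

1030 km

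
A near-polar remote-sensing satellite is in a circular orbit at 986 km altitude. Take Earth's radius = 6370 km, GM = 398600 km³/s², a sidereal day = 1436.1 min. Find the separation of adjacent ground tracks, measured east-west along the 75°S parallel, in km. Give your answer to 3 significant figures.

755 km

Semi-major axis a = 6370 + 986 = 7356 km. Period T = 2π√(a³/μ) = 2π√(7356³/398600) = 6278.8 s = 104.65 min.
Node shift per orbit = (6278.8/86166) × 360° = 26.23°.
Equatorial spacing = 26.23 × 111.2 km/° = 2916 km.
At 75° latitude, spacing = 2916 × cos(75°) = 755 km.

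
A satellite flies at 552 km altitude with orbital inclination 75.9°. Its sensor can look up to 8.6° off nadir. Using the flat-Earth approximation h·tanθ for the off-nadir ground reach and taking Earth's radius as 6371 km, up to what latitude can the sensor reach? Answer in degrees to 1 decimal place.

For a prograde orbit the ground track reaches latitude ±i = ±75.9°.
Sensor half-swath on the ground ≈ 552·tan(8.6°) = 83 km = 0.75° of latitude.
Maximum observable latitude ≈ 75.9 + 0.75 = 76.7°.

76.7°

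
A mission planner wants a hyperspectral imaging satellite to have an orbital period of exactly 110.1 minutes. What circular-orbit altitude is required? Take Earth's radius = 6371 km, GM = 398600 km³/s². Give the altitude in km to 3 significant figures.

T = 110.1 min = 6606.0 s.
From T = 2π√(a³/μ): a = (μ T²/4π²)^(1/3) = (398600 × 6606.0² / 4π²)^(1/3) = 7609 km.
Altitude h = a − R = 7609 − 6371 = 1238 km.

1240 km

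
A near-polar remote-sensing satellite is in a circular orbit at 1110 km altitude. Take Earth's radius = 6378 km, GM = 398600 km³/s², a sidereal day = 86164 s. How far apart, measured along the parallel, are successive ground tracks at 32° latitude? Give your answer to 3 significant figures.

2540 km

Semi-major axis a = 6378 + 1110 = 7488 km. Period T = 2π√(a³/μ) = 2π√(7488³/398600) = 6448.5 s = 107.48 min.
Node shift per orbit = (6448.5/86164) × 360° = 26.94°.
Equatorial spacing = 26.94 × 111.3 km/° = 2999 km.
At 32° latitude, spacing = 2999 × cos(32°) = 2543 km.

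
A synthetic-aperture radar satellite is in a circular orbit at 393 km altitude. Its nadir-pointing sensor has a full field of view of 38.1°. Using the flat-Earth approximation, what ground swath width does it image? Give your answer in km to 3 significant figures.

271 km

Half-angle = 38.1°/2 = 19.05°.
Swath width ≈ 2h·tan(θ/2) = 2 × 393 × tan(19.05°) = 271.4 km.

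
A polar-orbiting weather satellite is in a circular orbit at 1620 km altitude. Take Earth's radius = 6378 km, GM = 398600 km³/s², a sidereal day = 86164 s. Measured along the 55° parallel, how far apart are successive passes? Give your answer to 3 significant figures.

1900 km

Semi-major axis a = 6378 + 1620 = 7998 km. Period T = 2π√(a³/μ) = 2π√(7998³/398600) = 7118.4 s = 118.64 min.
Node shift per orbit = (7118.4/86164) × 360° = 29.74°.
Equatorial spacing = 29.74 × 111.3 km/° = 3311 km.
At 55° latitude, spacing = 3311 × cos(55°) = 1899 km.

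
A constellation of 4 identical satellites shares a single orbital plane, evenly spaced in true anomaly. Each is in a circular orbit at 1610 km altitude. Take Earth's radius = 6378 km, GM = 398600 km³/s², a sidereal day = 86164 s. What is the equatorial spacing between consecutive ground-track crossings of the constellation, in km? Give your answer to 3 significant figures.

Semi-major axis a = 6378 + 1610 = 7988 km. Period T = 2π√(a³/μ) = 2π√(7988³/398600) = 7105.1 s = 118.42 min.
Single-satellite node shift = (7105.1/86164) × 360° = 29.69°.
With 4 satellites evenly phased, successive equator crossings are 29.69/4 = 7.421° apart.
That is 7.421 × 111.3 = 826 km at the equator.

826 km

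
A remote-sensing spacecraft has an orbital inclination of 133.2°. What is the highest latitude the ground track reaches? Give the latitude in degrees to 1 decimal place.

46.8°

Retrograde orbit: the ground track reaches ±(180° − i) = ±(180 − 133.2) = ±46.8°.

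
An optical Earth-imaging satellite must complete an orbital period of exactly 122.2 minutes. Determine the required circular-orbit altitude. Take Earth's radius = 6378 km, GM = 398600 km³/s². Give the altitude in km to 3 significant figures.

1780 km

T = 122.2 min = 7332.0 s.
From T = 2π√(a³/μ): a = (μ T²/4π²)^(1/3) = (398600 × 7332.0² / 4π²)^(1/3) = 8157 km.
Altitude h = a − R = 8157 − 6378 = 1779 km.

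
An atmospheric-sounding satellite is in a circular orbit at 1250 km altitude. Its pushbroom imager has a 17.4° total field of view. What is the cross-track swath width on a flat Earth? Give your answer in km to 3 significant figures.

383 km

Half-angle = 17.4°/2 = 8.7°.
Swath width ≈ 2h·tan(θ/2) = 2 × 1250 × tan(8.7°) = 382.6 km.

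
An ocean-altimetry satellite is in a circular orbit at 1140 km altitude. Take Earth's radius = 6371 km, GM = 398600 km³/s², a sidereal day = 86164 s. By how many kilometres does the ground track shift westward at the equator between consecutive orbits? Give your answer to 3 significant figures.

Semi-major axis a = 6371 + 1140 = 7511 km. Period T = 2π√(a³/μ) = 2π√(7511³/398600) = 6478.3 s = 107.97 min.
During one orbit Earth rotates (6478.3 / 86164) × 360° = 27.07°.
At the equator that is 27.07° × (2π·6371/360) km/° = 27.07 × 111.2 = 3010 km.

3010 km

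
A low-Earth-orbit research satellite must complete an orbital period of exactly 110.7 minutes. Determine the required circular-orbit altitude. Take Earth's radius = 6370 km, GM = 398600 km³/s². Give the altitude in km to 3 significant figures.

1270 km

T = 110.7 min = 6642.0 s.
From T = 2π√(a³/μ): a = (μ T²/4π²)^(1/3) = (398600 × 6642.0² / 4π²)^(1/3) = 7637 km.
Altitude h = a − R = 7637 − 6370 = 1267 km.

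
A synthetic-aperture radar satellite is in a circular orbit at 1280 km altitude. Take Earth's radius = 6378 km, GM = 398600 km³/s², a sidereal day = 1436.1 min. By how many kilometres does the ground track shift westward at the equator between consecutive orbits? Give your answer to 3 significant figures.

Semi-major axis a = 6378 + 1280 = 7658 km. Period T = 2π√(a³/μ) = 2π√(7658³/398600) = 6669.4 s = 111.16 min.
During one orbit Earth rotates (6669.4 / 86166) × 360° = 27.86°.
At the equator that is 27.86° × (2π·6378/360) km/° = 27.86 × 111.3 = 3102 km.

3100 km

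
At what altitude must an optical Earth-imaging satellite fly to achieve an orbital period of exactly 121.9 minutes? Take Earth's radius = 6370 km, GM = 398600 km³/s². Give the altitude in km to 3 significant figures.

T = 121.9 min = 7314.0 s.
From T = 2π√(a³/μ): a = (μ T²/4π²)^(1/3) = (398600 × 7314.0² / 4π²)^(1/3) = 8144 km.
Altitude h = a − R = 8144 − 6370 = 1774 km.

1770 km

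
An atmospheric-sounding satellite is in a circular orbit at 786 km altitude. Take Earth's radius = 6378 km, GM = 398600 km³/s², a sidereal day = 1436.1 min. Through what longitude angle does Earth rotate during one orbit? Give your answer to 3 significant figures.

Semi-major axis a = 6378 + 786 = 7164 km. Period T = 2π√(a³/μ) = 2π√(7164³/398600) = 6034.5 s = 100.58 min.
During one orbit Earth rotates (6034.5 / 86166) × 360° = 25.21°.

25.2°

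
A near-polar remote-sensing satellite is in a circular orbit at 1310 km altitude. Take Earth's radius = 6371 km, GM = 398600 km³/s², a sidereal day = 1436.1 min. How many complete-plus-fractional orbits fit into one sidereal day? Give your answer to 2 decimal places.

Semi-major axis a = 6371 + 1310 = 7681 km. Period T = 2π√(a³/μ) = 2π√(7681³/398600) = 6699.4 s = 111.66 min.
Orbits per sidereal day = 86166 / 6699.4 = 12.862.

12.86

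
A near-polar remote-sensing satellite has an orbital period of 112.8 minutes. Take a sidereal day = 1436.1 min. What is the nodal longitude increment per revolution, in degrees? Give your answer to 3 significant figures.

28.3°

T = 112.8 min = 6768.0 s.
During one orbit Earth rotates (6768.0 / 86166) × 360° = 28.28°.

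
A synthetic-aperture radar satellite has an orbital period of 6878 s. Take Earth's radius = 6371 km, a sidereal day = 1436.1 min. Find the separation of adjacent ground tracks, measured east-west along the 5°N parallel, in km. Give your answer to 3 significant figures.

Node shift per orbit = (6878.0/86166) × 360° = 28.74°.
Equatorial spacing = 28.74 × 111.2 km/° = 3195 km.
At 5° latitude, spacing = 3195 × cos(5°) = 3183 km.

3180 km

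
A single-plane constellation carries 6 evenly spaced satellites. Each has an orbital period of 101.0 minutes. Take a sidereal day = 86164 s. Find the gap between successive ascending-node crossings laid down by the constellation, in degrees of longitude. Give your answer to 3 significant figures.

4.22°

T = 101.0 min = 6060.0 s.
Single-satellite node shift = (6060.0/86164) × 360° = 25.32°.
With 6 satellites evenly phased, successive equator crossings are 25.32/6 = 4.220° apart.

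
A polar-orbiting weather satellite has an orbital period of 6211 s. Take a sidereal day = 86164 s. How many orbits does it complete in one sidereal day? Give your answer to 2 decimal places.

13.87

Orbits per sidereal day = 86164 / 6211.0 = 13.873.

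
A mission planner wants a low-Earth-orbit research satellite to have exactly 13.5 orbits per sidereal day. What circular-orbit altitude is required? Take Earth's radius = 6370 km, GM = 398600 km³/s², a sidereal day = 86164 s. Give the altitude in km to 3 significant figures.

1070 km

Required period T = 86164 / 13.5 = 6382.5 s.
From T = 2π√(a³/μ): a = (μ T²/4π²)^(1/3) = (398600 × 6382.5² / 4π²)^(1/3) = 7437 km.
Altitude h = a − R = 7437 − 6370 = 1067 km.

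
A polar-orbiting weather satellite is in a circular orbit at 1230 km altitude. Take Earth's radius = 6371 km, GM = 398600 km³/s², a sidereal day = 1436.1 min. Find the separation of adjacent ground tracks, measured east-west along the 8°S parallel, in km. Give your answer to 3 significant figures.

Semi-major axis a = 6371 + 1230 = 7601 km. Period T = 2π√(a³/μ) = 2π√(7601³/398600) = 6595.0 s = 109.92 min.
Node shift per orbit = (6595.0/86166) × 360° = 27.55°.
Equatorial spacing = 27.55 × 111.2 km/° = 3064 km.
At 8° latitude, spacing = 3064 × cos(8°) = 3034 km.

3030 km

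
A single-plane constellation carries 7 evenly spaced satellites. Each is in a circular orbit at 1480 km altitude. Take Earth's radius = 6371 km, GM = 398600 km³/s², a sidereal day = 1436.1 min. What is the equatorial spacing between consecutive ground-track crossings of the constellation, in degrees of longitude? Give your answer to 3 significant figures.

4.13°

Semi-major axis a = 6371 + 1480 = 7851 km. Period T = 2π√(a³/μ) = 2π√(7851³/398600) = 6923.1 s = 115.38 min.
Single-satellite node shift = (6923.1/86166) × 360° = 28.92°.
With 7 satellites evenly phased, successive equator crossings are 28.92/7 = 4.132° apart.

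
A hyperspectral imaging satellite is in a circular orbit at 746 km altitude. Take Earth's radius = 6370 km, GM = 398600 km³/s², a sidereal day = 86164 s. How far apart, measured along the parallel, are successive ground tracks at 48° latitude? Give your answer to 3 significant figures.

Semi-major axis a = 6370 + 746 = 7116 km. Period T = 2π√(a³/μ) = 2π√(7116³/398600) = 5974.0 s = 99.57 min.
Node shift per orbit = (5974.0/86164) × 360° = 24.96°.
Equatorial spacing = 24.96 × 111.2 km/° = 2775 km.
At 48° latitude, spacing = 2775 × cos(48°) = 1857 km.

1860 km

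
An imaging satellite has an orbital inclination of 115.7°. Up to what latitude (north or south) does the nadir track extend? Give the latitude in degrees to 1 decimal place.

64.3°

Retrograde orbit: the ground track reaches ±(180° − i) = ±(180 − 115.7) = ±64.3°.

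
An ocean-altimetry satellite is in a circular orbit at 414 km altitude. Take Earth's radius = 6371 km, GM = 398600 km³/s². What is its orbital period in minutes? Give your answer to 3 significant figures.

Semi-major axis a = 6371 + 414 = 6785 km. Period T = 2π√(a³/μ) = 2π√(6785³/398600) = 5562.1 s = 92.70 min.

92.7 min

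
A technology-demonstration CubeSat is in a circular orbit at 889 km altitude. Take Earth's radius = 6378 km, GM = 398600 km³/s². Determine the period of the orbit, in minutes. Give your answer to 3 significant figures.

Semi-major axis a = 6378 + 889 = 7267 km. Period T = 2π√(a³/μ) = 2π√(7267³/398600) = 6165.2 s = 102.75 min.

103 min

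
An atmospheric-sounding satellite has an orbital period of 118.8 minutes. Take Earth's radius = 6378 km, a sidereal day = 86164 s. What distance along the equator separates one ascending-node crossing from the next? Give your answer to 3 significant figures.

3320 km

T = 118.8 min = 7128.0 s.
During one orbit Earth rotates (7128.0 / 86164) × 360° = 29.78°.
At the equator that is 29.78° × (2π·6378/360) km/° = 29.78 × 111.3 = 3315 km.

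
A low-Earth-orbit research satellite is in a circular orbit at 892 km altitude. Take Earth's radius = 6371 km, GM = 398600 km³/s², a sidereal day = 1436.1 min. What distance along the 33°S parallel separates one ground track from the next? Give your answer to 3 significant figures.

Semi-major axis a = 6371 + 892 = 7263 km. Period T = 2π√(a³/μ) = 2π√(7263³/398600) = 6160.1 s = 102.67 min.
Node shift per orbit = (6160.1/86166) × 360° = 25.74°.
Equatorial spacing = 25.74 × 111.2 km/° = 2862 km.
At 33° latitude, spacing = 2862 × cos(33°) = 2400 km.

2400 km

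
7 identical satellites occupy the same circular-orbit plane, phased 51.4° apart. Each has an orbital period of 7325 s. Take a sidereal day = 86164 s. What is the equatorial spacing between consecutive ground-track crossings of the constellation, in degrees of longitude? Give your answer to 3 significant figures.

4.37°

Single-satellite node shift = (7325.0/86164) × 360° = 30.60°.
With 7 satellites evenly phased, successive equator crossings are 30.60/7 = 4.372° apart.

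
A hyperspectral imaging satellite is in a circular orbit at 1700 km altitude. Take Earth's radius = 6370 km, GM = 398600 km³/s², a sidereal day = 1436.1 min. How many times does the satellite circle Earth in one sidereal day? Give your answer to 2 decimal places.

11.94

Semi-major axis a = 6370 + 1700 = 8070 km. Period T = 2π√(a³/μ) = 2π√(8070³/398600) = 7214.8 s = 120.25 min.
Orbits per sidereal day = 86166 / 7214.8 = 11.943.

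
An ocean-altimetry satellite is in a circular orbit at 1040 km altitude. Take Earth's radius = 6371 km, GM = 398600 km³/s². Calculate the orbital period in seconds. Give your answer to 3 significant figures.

Semi-major axis a = 6371 + 1040 = 7411 km. Period T = 2π√(a³/μ) = 2π√(7411³/398600) = 6349.3 s = 105.82 min.

6350 seconds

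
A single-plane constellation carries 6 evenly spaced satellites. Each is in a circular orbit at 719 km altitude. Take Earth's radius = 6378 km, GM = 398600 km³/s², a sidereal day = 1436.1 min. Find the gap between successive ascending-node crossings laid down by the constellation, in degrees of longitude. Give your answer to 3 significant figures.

Semi-major axis a = 6378 + 719 = 7097 km. Period T = 2π√(a³/μ) = 2π√(7097³/398600) = 5950.1 s = 99.17 min.
Single-satellite node shift = (5950.1/86166) × 360° = 24.86°.
With 6 satellites evenly phased, successive equator crossings are 24.86/6 = 4.143° apart.

4.14°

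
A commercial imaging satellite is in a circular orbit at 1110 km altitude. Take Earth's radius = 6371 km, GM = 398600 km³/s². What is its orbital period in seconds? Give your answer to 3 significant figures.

Semi-major axis a = 6371 + 1110 = 7481 km. Period T = 2π√(a³/μ) = 2π√(7481³/398600) = 6439.5 s = 107.32 min.

6440 seconds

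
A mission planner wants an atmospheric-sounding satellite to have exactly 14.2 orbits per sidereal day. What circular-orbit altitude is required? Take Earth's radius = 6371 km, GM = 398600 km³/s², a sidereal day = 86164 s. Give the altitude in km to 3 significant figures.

819 km

Required period T = 86164 / 14.2 = 6067.9 s.
From T = 2π√(a³/μ): a = (μ T²/4π²)^(1/3) = (398600 × 6067.9² / 4π²)^(1/3) = 7190 km.
Altitude h = a − R = 7190 − 6371 = 819 km.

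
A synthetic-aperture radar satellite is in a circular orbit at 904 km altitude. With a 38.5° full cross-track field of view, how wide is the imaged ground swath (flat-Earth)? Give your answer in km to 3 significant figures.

631 km

Half-angle = 38.5°/2 = 19.25°.
Swath width ≈ 2h·tan(θ/2) = 2 × 904 × tan(19.25°) = 631.4 km.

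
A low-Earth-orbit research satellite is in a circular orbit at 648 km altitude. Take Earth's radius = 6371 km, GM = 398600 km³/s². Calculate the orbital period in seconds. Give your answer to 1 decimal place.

Semi-major axis a = 6371 + 648 = 7019 km. Period T = 2π√(a³/μ) = 2π√(7019³/398600) = 5852.3 s = 97.54 min.

5852.3 seconds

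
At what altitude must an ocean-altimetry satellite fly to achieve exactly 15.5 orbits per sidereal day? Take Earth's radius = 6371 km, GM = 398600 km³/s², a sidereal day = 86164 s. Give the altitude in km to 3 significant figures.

411 km

Required period T = 86164 / 15.5 = 5559.0 s.
From T = 2π√(a³/μ): a = (μ T²/4π²)^(1/3) = (398600 × 5559.0² / 4π²)^(1/3) = 6782 km.
Altitude h = a − R = 6782 − 6371 = 411 km.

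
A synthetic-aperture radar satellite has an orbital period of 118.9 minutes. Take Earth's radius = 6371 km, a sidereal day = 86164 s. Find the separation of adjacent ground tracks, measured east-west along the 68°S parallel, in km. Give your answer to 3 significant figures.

1240 km

T = 118.9 min = 7134.0 s.
Node shift per orbit = (7134.0/86164) × 360° = 29.81°.
Equatorial spacing = 29.81 × 111.2 km/° = 3314 km.
At 68° latitude, spacing = 3314 × cos(68°) = 1242 km.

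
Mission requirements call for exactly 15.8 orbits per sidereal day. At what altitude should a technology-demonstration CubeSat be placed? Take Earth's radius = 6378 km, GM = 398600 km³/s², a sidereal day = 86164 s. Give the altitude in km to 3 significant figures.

Required period T = 86164 / 15.8 = 5453.4 s.
From T = 2π√(a³/μ): a = (μ T²/4π²)^(1/3) = (398600 × 5453.4² / 4π²)^(1/3) = 6696 km.
Altitude h = a − R = 6696 − 6378 = 318 km.

318 km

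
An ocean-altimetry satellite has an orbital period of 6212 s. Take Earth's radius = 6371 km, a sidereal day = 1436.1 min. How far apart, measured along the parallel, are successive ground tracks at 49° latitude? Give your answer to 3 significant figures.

Node shift per orbit = (6212.0/86166) × 360° = 25.95°.
Equatorial spacing = 25.95 × 111.2 km/° = 2886 km.
At 49° latitude, spacing = 2886 × cos(49°) = 1893 km.

1890 km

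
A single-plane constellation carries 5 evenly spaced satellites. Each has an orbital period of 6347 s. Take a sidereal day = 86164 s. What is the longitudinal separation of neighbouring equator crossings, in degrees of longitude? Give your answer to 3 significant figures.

5.30°

Single-satellite node shift = (6347.0/86164) × 360° = 26.52°.
With 5 satellites evenly phased, successive equator crossings are 26.52/5 = 5.304° apart.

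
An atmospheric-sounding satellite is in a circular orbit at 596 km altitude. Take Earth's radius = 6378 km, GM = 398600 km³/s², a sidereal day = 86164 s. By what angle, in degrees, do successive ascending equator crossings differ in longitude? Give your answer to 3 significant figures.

Semi-major axis a = 6378 + 596 = 6974 km. Period T = 2π√(a³/μ) = 2π√(6974³/398600) = 5796.1 s = 96.60 min.
During one orbit Earth rotates (5796.1 / 86164) × 360° = 24.22°.

24.2°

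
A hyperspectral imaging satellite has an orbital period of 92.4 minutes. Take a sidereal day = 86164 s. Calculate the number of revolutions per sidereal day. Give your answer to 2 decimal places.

15.54

T = 92.4 min = 5544.0 s.
Orbits per sidereal day = 86164 / 5544.0 = 15.542.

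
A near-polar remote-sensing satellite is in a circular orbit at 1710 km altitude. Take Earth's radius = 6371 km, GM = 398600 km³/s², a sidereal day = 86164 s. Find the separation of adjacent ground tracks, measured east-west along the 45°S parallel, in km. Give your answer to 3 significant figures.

Semi-major axis a = 6371 + 1710 = 8081 km. Period T = 2π√(a³/μ) = 2π√(8081³/398600) = 7229.5 s = 120.49 min.
Node shift per orbit = (7229.5/86164) × 360° = 30.21°.
Equatorial spacing = 30.21 × 111.2 km/° = 3359 km.
At 45° latitude, spacing = 3359 × cos(45°) = 2375 km.

2370 km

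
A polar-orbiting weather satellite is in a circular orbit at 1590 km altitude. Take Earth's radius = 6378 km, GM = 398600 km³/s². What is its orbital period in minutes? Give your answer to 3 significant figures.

Semi-major axis a = 6378 + 1590 = 7968 km. Period T = 2π√(a³/μ) = 2π√(7968³/398600) = 7078.4 s = 117.97 min.

118 min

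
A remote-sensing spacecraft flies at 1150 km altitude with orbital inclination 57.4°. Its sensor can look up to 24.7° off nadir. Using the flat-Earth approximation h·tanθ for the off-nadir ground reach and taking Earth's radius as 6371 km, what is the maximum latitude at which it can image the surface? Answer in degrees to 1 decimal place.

For a prograde orbit the ground track reaches latitude ±i = ±57.4°.
Sensor half-swath on the ground ≈ 1150·tan(24.7°) = 529 km = 4.76° of latitude.
Maximum observable latitude ≈ 57.4 + 4.76 = 62.2°.

62.2°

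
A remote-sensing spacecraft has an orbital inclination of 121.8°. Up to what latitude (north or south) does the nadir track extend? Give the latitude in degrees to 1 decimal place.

Retrograde orbit: the ground track reaches ±(180° − i) = ±(180 − 121.8) = ±58.2°.

58.2°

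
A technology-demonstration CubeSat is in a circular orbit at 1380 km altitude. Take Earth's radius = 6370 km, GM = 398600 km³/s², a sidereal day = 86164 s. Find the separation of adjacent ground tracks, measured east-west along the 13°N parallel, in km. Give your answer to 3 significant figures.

Semi-major axis a = 6370 + 1380 = 7750 km. Period T = 2π√(a³/μ) = 2π√(7750³/398600) = 6789.9 s = 113.17 min.
Node shift per orbit = (6789.9/86164) × 360° = 28.37°.
Equatorial spacing = 28.37 × 111.2 km/° = 3154 km.
At 13° latitude, spacing = 3154 × cos(13°) = 3073 km.

3070 km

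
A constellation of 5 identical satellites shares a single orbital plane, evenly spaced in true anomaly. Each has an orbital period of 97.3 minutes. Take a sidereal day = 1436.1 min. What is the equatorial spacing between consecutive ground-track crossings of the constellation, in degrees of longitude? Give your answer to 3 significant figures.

T = 97.3 min = 5838.0 s.
Single-satellite node shift = (5838.0/86166) × 360° = 24.39°.
With 5 satellites evenly phased, successive equator crossings are 24.39/5 = 4.878° apart.

4.88°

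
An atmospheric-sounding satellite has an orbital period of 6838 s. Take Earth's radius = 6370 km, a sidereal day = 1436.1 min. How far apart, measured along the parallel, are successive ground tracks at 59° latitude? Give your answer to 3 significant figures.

1640 km

Node shift per orbit = (6838.0/86166) × 360° = 28.57°.
Equatorial spacing = 28.57 × 111.2 km/° = 3176 km.
At 59° latitude, spacing = 3176 × cos(59°) = 1636 km.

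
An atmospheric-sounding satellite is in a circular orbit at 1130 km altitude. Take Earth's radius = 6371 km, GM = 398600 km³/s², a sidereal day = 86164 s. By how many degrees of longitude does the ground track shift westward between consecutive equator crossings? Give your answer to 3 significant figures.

Semi-major axis a = 6371 + 1130 = 7501 km. Period T = 2π√(a³/μ) = 2π√(7501³/398600) = 6465.3 s = 107.76 min.
During one orbit Earth rotates (6465.3 / 86164) × 360° = 27.01°.

27.0°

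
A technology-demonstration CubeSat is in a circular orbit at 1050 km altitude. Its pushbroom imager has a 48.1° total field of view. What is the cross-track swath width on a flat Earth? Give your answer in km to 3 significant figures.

937 km

Half-angle = 48.1°/2 = 24.05°.
Swath width ≈ 2h·tan(θ/2) = 2 × 1050 × tan(24.05°) = 937.2 km.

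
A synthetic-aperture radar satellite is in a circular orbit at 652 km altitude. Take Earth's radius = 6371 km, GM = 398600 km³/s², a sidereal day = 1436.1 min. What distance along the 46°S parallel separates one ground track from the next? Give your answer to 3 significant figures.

1890 km

Semi-major axis a = 6371 + 652 = 7023 km. Period T = 2π√(a³/μ) = 2π√(7023³/398600) = 5857.3 s = 97.62 min.
Node shift per orbit = (5857.3/86166) × 360° = 24.47°.
Equatorial spacing = 24.47 × 111.2 km/° = 2721 km.
At 46° latitude, spacing = 2721 × cos(46°) = 1890 km.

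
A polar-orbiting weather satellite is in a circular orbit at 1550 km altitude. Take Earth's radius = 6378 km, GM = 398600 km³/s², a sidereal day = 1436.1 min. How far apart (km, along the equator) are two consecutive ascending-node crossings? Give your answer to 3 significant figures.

3270 km

Semi-major axis a = 6378 + 1550 = 7928 km. Period T = 2π√(a³/μ) = 2π√(7928³/398600) = 7025.2 s = 117.09 min.
During one orbit Earth rotates (7025.2 / 86166) × 360° = 29.35°.
At the equator that is 29.35° × (2π·6378/360) km/° = 29.35 × 111.3 = 3267 km.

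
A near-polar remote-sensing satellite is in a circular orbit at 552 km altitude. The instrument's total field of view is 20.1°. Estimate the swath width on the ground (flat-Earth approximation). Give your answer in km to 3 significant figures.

Half-angle = 20.1°/2 = 10.05°.
Swath width ≈ 2h·tan(θ/2) = 2 × 552 × tan(10.05°) = 195.7 km.

196 km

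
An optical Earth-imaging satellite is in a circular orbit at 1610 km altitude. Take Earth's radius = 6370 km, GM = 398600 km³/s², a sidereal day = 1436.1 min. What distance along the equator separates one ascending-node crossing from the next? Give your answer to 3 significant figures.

3300 km

Semi-major axis a = 6370 + 1610 = 7980 km. Period T = 2π√(a³/μ) = 2π√(7980³/398600) = 7094.4 s = 118.24 min.
During one orbit Earth rotates (7094.4 / 86166) × 360° = 29.64°.
At the equator that is 29.64° × (2π·6370/360) km/° = 29.64 × 111.2 = 3295 km.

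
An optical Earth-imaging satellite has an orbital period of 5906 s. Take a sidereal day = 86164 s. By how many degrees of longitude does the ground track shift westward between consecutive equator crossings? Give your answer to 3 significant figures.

During one orbit Earth rotates (5906.0 / 86164) × 360° = 24.68°.

24.7°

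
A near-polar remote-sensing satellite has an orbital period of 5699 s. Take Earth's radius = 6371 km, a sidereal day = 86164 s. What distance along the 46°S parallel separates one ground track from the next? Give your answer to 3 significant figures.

Node shift per orbit = (5699.0/86164) × 360° = 23.81°.
Equatorial spacing = 23.81 × 111.2 km/° = 2648 km.
At 46° latitude, spacing = 2648 × cos(46°) = 1839 km.

1840 km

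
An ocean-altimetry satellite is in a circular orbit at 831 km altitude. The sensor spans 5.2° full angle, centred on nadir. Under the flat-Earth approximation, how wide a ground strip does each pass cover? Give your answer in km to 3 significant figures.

Half-angle = 5.2°/2 = 2.6°.
Swath width ≈ 2h·tan(θ/2) = 2 × 831 × tan(2.6°) = 75.5 km.

75.5 km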